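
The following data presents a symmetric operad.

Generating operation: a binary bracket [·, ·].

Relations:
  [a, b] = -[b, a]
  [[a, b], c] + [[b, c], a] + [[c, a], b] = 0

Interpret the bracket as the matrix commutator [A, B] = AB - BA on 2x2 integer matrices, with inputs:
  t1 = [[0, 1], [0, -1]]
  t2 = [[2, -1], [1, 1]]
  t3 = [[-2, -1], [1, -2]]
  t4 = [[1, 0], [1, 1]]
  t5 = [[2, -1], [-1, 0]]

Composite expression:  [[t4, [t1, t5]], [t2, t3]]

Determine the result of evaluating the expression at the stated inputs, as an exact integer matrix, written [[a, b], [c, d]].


[[-2, -6], [6, 2]]


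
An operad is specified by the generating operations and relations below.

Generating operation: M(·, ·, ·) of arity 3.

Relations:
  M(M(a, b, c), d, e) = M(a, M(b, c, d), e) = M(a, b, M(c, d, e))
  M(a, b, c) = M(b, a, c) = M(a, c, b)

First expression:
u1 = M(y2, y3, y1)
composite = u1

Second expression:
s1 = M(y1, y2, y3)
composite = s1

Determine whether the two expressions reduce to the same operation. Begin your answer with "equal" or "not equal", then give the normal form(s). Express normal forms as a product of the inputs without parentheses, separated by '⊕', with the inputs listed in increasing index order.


Reducing the first expression gives y1 ⊕ y2 ⊕ y3
Reducing the second expression gives y1 ⊕ y2 ⊕ y3
Both agree, so they are equal.

equal; the common form is y1 ⊕ y2 ⊕ y3


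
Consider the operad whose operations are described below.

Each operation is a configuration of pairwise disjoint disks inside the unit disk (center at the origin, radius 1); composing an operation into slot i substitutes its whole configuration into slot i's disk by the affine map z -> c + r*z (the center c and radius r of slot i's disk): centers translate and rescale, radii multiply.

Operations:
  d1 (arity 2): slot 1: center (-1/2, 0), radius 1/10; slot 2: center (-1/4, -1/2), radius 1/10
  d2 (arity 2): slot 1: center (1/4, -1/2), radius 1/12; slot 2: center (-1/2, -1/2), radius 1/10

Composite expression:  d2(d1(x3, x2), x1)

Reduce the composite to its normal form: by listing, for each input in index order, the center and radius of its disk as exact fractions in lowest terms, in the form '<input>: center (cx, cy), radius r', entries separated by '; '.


x1: center (-1/2, -1/2), radius 1/10; x2: center (11/48, -13/24), radius 1/120; x3: center (5/24, -1/2), radius 1/120

Only the slot chain above each x matters under d2; compose those maps.
input x3: composing its 2 substitution steps yields center (5/24, -1/2), radius 1/120
input x2: composing its 2 substitution steps yields center (11/48, -13/24), radius 1/120
input x1: composing its 1 substitution step yields center (-1/2, -1/2), radius 1/10


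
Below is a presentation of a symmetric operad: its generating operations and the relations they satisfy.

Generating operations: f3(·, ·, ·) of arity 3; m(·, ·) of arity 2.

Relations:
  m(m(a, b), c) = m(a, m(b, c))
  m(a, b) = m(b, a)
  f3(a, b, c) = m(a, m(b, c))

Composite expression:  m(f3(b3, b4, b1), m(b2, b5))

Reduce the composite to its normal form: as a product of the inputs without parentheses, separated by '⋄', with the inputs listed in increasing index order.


b1 ⋄ b2 ⋄ b3 ⋄ b4 ⋄ b5


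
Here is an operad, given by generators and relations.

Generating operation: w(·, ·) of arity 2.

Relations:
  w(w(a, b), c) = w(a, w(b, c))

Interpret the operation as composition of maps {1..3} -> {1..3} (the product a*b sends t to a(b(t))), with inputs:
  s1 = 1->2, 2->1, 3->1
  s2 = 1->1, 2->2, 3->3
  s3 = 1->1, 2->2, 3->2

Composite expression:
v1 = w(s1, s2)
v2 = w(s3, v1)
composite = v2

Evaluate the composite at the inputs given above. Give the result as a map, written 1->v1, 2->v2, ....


1->2, 2->1, 3->1

w(s1, s2) = 1->2, 2->1, 3->1
w(s3, w(s1, s2)) = 1->2, 2->1, 3->1


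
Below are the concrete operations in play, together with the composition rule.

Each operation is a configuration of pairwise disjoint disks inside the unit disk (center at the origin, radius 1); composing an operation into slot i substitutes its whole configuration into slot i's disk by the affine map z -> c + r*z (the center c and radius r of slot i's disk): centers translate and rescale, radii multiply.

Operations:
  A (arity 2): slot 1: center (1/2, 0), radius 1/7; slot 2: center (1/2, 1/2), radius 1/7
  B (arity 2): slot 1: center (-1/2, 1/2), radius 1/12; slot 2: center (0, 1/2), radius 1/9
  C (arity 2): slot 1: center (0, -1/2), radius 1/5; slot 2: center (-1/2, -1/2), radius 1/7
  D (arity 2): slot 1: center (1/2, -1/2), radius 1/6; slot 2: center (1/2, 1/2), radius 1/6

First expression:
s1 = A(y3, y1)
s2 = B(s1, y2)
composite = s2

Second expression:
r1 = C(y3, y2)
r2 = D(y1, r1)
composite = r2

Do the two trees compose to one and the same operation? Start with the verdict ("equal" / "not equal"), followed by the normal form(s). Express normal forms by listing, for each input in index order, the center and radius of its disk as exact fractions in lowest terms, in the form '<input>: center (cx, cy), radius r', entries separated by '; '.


not equal; the first gives y1: center (-11/24, 13/24), radius 1/84; y2: center (0, 1/2), radius 1/9; y3: center (-11/24, 1/2), radius 1/84 and the second y1: center (1/2, -1/2), radius 1/6; y2: center (5/12, 5/12), radius 1/42; y3: center (1/2, 5/12), radius 1/30

The first expression reduces to y1: center (-11/24, 13/24), radius 1/84; y2: center (0, 1/2), radius 1/9; y3: center (-11/24, 1/2), radius 1/84
The second expression reduces to y1: center (1/2, -1/2), radius 1/6; y2: center (5/12, 5/12), radius 1/42; y3: center (1/2, 5/12), radius 1/30
They disagree, so not equal.


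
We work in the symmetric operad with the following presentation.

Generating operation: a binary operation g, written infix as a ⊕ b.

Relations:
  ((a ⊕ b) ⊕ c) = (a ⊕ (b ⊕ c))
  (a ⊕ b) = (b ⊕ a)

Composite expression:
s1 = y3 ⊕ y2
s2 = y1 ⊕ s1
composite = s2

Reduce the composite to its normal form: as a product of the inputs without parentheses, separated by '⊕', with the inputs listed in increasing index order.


y1 ⊕ y2 ⊕ y3

Any arrangement under g is one operation, so sort the y-inputs.
(y3 ⊕ y2) reduces to y3 ⊕ y2
(y1 ⊕ (y3 ⊕ y2)) reduces to y1 ⊕ y3 ⊕ y2
rearranged into index order: y1 ⊕ y2 ⊕ y3


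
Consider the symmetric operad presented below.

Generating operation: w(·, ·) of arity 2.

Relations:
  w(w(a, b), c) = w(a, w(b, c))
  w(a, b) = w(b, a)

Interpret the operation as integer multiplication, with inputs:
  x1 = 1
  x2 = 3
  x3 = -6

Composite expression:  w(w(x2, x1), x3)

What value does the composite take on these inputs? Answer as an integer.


-18


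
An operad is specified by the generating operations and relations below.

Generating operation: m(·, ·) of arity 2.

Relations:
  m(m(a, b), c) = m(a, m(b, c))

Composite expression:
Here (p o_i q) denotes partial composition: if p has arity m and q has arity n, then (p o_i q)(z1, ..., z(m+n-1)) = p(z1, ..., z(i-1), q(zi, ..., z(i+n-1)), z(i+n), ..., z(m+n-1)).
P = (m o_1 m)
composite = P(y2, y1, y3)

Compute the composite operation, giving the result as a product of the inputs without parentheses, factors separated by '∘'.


y2 ∘ y1 ∘ y3

The m-tree's shape is irrelevant; the y-reading-order decides.
m(y2, y1) collapses to y2 ∘ y1
m(m(y2, y1), y3) collapses to y2 ∘ y1 ∘ y3


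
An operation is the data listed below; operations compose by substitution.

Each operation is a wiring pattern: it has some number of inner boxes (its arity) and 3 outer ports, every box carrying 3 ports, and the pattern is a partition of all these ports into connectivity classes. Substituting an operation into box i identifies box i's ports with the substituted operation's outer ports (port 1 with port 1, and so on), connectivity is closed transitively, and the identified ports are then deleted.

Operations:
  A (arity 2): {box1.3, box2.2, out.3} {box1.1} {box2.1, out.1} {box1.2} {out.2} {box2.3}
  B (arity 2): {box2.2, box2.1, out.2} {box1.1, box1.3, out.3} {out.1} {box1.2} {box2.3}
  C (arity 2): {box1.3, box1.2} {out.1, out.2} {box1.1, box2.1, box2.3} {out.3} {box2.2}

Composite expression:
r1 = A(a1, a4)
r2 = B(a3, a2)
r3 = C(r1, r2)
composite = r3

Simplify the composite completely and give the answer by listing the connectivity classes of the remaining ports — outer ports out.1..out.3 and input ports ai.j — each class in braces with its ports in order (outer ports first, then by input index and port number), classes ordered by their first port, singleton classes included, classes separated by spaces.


{out.1, out.2} {out.3} {a1.1} {a1.2} {a1.3, a4.2} {a2.1, a2.2} {a2.3} {a3.1, a3.3, a4.1} {a3.2} {a4.3}

Substituting into C glues patterns; closure does the rest.
the subtree at A composes to {out.1, a4.1} {out.2} {out.3, a1.3, a4.2} {a1.1} {a1.2} {a4.3} on (a1, a4); out.j = own outer ports
the subtree at B composes to {out.1} {out.2, a2.1, a2.2} {out.3, a3.1, a3.3} {a2.3} {a3.2} on (a3, a2); out.j = own outer ports
the subtree at C composes to {out.1, out.2} {out.3} {a1.1} {a1.2} {a1.3, a4.2} {a2.1, a2.2} {a2.3} {a3.1, a3.3, a4.1} {a3.2} {a4.3} on (a1, a4, a3, a2); out.j = own outer ports


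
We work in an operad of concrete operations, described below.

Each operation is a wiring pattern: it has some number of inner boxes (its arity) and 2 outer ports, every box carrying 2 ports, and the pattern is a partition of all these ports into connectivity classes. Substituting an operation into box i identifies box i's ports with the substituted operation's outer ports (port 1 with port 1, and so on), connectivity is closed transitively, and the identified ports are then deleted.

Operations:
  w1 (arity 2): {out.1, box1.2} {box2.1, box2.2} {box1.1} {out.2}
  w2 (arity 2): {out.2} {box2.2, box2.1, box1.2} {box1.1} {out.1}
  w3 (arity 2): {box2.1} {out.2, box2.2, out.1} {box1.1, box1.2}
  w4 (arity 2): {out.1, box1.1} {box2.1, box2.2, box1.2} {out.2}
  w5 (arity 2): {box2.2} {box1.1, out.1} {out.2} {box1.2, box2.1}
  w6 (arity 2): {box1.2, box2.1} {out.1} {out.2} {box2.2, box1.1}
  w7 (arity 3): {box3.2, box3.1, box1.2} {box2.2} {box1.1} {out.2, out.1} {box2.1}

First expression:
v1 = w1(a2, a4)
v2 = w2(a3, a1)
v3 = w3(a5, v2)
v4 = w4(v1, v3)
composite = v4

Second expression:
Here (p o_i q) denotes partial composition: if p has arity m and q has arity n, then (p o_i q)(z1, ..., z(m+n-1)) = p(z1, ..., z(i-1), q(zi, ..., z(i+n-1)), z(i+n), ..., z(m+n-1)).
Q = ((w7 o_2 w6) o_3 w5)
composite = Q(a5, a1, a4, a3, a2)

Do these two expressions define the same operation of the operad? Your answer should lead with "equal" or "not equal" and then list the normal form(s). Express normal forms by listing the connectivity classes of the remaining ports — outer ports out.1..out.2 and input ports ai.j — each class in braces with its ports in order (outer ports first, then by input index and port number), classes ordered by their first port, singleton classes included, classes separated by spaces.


not equal; first: {out.1, a2.2} {out.2} {a1.1, a1.2, a3.2} {a2.1} {a3.1} {a4.1, a4.2} {a5.1, a5.2}; second: {out.1, out.2} {a1.1} {a1.2, a4.1} {a2.1, a2.2, a5.2} {a3.1, a4.2} {a3.2} {a5.1}

Reducing the first expression gives {out.1, a2.2} {out.2} {a1.1, a1.2, a3.2} {a2.1} {a3.1} {a4.1, a4.2} {a5.1, a5.2}
Reducing the second expression gives {out.1, out.2} {a1.1} {a1.2, a4.1} {a2.1, a2.2, a5.2} {a3.1, a4.2} {a3.2} {a5.1}
The normal forms differ: not equal.


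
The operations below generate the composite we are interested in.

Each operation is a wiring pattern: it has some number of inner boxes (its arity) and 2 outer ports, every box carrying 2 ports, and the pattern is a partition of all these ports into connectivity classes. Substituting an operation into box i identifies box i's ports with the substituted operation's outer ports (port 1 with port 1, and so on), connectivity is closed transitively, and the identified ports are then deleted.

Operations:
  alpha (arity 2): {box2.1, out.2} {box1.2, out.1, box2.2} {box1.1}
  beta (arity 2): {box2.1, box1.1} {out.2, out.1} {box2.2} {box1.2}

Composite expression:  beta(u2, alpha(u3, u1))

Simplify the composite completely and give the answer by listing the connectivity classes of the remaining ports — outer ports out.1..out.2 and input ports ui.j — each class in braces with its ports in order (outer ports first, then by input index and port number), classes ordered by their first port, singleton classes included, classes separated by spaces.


{out.1, out.2} {u1.1} {u1.2, u2.1, u3.2} {u2.2} {u3.1}

After gluing at beta, chains via deleted ports link the u-ports.
after alpha, the pattern on (u3, u1) reads {out.1, u1.2, u3.2} {out.2, u1.1} {u3.1} (out.j = its outer ports)
after beta, the pattern on (u2, u3, u1) reads {out.1, out.2} {u1.1} {u1.2, u2.1, u3.2} {u2.2} {u3.1} (out.j = its outer ports)


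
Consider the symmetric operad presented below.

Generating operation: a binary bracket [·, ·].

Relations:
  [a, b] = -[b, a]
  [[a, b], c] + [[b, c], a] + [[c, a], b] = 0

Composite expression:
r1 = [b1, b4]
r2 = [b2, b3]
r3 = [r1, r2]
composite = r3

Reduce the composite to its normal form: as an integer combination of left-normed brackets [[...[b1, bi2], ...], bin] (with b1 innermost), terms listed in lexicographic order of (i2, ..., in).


[[[b1, b4], b2], b3] - [[[b1, b4], b3], b2]

A multilinear Lie element is pinned by b1-initial words (b1 innermost).
Composite bracket: [[b1, b4], [b2, b3]]
Applying ab - ba throughout gives 8 signed words (2^3 = 8).
The b1-initial words carry the normal form:
  sign of b1b4b2b3 is +1, so it contributes +[[[b1, b4], b2], b3]
  sign of b1b4b3b2 is -1, so it contributes -[[[b1, b4], b3], b2]


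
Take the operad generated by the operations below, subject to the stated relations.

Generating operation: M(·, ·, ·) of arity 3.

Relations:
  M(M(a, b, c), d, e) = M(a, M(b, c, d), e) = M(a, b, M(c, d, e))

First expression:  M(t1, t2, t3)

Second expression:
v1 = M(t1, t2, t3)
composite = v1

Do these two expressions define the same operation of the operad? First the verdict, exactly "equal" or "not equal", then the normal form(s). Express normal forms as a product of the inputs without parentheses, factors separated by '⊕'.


equal: each reduces to t1 ⊕ t2 ⊕ t3

The first composite normalizes to t1 ⊕ t2 ⊕ t3
The second composite normalizes to t1 ⊕ t2 ⊕ t3
The normal forms match — equal.


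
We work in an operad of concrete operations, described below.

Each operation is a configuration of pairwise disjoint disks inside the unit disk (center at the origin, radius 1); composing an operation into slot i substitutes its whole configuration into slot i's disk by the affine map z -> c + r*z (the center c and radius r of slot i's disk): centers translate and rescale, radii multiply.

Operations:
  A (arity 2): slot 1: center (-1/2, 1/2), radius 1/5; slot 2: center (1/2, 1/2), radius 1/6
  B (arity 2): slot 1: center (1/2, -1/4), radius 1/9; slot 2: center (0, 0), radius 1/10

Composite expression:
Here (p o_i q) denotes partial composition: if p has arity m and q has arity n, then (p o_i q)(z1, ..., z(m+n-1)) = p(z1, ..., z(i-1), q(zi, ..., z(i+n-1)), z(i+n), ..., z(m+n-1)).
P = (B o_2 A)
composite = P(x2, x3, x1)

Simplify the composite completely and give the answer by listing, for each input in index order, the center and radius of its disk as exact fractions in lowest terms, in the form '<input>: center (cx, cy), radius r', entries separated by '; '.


x1: center (1/20, 1/20), radius 1/60; x2: center (1/2, -1/4), radius 1/9; x3: center (-1/20, 1/20), radius 1/50

Follow each x-input down from B: c' goes to c + r*c', radius to r*r'.
tracing x2 down its 1-map path: center (1/2, -1/4), radius 1/9
tracing x3 down its 2-map path: center (-1/20, 1/20), radius 1/50
tracing x1 down its 2-map path: center (1/20, 1/20), radius 1/60


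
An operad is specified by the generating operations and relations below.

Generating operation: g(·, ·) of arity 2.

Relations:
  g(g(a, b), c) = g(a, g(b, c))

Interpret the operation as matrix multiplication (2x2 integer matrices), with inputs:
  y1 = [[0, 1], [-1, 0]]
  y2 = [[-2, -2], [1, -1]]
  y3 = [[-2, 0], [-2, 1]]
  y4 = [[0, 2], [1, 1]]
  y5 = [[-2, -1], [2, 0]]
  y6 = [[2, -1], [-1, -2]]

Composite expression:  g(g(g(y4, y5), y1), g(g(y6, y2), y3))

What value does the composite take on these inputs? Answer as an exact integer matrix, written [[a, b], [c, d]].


[[-32, 16], [16, -3]]


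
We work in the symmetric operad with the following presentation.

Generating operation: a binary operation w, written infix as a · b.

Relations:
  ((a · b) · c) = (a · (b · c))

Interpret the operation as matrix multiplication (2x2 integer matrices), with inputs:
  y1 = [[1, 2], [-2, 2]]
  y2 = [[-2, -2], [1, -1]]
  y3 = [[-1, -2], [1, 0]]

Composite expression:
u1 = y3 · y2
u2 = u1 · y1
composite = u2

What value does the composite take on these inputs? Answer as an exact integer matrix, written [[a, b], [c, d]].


[[-8, 8], [2, -8]]

(y3 · y2) = [[0, 4], [-2, -2]]
((y3 · y2) · y1) = [[-8, 8], [2, -8]]


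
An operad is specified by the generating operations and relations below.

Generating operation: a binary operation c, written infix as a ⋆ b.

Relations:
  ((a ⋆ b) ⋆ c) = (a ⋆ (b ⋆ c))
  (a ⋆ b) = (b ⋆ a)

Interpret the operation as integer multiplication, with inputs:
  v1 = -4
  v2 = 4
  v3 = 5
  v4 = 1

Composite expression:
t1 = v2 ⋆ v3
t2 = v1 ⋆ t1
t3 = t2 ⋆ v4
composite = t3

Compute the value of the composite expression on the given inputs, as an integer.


-80


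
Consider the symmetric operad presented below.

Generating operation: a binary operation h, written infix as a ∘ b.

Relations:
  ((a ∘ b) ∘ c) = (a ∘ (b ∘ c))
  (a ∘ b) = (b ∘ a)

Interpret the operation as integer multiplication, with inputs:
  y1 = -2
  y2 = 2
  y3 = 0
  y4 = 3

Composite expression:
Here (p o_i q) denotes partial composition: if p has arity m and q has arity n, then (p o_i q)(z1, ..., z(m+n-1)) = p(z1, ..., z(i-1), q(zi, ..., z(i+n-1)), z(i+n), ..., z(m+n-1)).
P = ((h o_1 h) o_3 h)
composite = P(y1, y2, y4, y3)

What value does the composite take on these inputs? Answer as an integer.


0

(y1 ∘ y2) = -4
(y4 ∘ y3) = 0
((y1 ∘ y2) ∘ (y4 ∘ y3)) = 0


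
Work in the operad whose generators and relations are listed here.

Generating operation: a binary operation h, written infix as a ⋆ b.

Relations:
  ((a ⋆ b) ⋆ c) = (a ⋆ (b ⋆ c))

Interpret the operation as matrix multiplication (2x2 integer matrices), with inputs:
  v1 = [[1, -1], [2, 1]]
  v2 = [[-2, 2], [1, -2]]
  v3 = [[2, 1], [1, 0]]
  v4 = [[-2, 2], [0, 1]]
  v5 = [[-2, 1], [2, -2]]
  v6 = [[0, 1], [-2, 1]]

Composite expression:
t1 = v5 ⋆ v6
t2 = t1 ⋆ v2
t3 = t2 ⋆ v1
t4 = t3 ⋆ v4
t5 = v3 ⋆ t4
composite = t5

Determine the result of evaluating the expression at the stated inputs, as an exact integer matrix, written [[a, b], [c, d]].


[[-12, 18], [2, -7]]

(v5 ⋆ v6) = [[-2, -1], [4, 0]]
((v5 ⋆ v6) ⋆ v2) = [[3, -2], [-8, 8]]
(((v5 ⋆ v6) ⋆ v2) ⋆ v1) = [[-1, -5], [8, 16]]
((((v5 ⋆ v6) ⋆ v2) ⋆ v1) ⋆ v4) = [[2, -7], [-16, 32]]
(v3 ⋆ ((((v5 ⋆ v6) ⋆ v2) ⋆ v1) ⋆ v4)) = [[-12, 18], [2, -7]]


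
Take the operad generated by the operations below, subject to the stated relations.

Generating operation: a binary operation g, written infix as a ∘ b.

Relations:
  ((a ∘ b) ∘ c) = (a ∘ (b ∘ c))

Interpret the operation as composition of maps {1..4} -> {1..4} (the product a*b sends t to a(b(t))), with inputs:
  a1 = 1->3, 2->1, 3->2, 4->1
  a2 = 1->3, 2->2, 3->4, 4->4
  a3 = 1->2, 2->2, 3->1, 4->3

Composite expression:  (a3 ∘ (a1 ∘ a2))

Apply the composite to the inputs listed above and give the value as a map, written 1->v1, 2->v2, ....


1->2, 2->2, 3->2, 4->2

(a1 ∘ a2) = 1->2, 2->1, 3->1, 4->1
(a3 ∘ (a1 ∘ a2)) = 1->2, 2->2, 3->2, 4->2


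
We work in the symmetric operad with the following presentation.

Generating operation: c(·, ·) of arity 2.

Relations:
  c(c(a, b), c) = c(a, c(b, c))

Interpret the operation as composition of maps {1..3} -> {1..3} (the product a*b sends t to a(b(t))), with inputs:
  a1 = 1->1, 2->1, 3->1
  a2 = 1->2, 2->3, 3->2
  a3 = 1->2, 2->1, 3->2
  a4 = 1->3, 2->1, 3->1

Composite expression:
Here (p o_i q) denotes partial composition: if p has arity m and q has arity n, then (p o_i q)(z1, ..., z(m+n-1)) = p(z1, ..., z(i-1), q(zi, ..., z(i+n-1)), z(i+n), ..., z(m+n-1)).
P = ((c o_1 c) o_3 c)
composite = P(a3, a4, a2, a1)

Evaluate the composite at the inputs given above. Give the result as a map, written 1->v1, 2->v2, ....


1->2, 2->2, 3->2

c(a3, a4) = 1->2, 2->2, 3->2
c(a2, a1) = 1->2, 2->2, 3->2
c(c(a3, a4), c(a2, a1)) = 1->2, 2->2, 3->2


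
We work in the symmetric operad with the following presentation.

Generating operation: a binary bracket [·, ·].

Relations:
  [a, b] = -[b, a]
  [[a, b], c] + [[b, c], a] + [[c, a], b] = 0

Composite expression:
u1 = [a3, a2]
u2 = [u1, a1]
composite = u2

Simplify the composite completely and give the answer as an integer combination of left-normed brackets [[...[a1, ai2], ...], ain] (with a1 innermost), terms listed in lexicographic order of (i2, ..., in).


[[a1, a2], a3] - [[a1, a3], a2]


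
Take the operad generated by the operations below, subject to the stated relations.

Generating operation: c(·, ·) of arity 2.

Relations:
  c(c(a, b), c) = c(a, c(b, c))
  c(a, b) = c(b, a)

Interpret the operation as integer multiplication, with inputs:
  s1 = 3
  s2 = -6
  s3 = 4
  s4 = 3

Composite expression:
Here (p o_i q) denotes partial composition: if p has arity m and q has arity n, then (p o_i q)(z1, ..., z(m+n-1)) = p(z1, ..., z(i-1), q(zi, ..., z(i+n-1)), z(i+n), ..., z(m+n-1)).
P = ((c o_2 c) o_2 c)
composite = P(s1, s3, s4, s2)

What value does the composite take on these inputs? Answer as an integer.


c(s3, s4) = 12
c(c(s3, s4), s2) = -72
c(s1, c(c(s3, s4), s2)) = -216

-216


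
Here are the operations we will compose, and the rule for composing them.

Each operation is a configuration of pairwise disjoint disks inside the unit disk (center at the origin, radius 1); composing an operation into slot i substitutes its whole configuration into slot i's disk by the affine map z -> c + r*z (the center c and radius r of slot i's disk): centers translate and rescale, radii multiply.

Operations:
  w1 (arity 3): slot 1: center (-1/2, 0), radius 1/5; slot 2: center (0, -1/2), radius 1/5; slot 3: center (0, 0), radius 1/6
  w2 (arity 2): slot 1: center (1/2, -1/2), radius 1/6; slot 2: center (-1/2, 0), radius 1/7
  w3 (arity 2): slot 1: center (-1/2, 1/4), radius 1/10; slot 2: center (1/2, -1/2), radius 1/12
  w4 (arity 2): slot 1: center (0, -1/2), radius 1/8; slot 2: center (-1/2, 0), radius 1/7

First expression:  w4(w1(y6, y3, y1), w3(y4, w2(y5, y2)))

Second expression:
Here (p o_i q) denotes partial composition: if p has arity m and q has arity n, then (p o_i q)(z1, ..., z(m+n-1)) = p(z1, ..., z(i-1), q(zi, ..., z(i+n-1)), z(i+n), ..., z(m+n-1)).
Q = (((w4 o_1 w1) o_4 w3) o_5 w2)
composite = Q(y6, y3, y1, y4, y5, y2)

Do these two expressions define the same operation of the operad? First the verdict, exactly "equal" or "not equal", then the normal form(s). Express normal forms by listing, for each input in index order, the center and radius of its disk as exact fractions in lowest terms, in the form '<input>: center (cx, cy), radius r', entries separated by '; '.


In normal form, the first expression is y1: center (0, -1/2), radius 1/48; y2: center (-73/168, -1/14), radius 1/588; y3: center (0, -9/16), radius 1/40; y4: center (-4/7, 1/28), radius 1/70; y5: center (-71/168, -13/168), radius 1/504; y6: center (-1/16, -1/2), radius 1/40
In normal form, the second expression is y1: center (0, -1/2), radius 1/48; y2: center (-73/168, -1/14), radius 1/588; y3: center (0, -9/16), radius 1/40; y4: center (-4/7, 1/28), radius 1/70; y5: center (-71/168, -13/168), radius 1/504; y6: center (-1/16, -1/2), radius 1/40
Both agree, so they are equal.

equal; the common form is y1: center (0, -1/2), radius 1/48; y2: center (-73/168, -1/14), radius 1/588; y3: center (0, -9/16), radius 1/40; y4: center (-4/7, 1/28), radius 1/70; y5: center (-71/168, -13/168), radius 1/504; y6: center (-1/16, -1/2), radius 1/40


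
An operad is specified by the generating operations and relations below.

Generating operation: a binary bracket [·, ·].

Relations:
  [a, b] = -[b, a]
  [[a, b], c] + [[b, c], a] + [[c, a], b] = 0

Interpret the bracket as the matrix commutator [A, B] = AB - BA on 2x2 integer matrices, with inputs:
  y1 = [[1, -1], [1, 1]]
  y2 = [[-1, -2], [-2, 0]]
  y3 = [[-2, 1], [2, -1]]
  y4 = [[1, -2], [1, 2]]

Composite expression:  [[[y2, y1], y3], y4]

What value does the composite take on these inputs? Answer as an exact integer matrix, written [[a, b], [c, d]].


[[23, -11], [-17, -23]]


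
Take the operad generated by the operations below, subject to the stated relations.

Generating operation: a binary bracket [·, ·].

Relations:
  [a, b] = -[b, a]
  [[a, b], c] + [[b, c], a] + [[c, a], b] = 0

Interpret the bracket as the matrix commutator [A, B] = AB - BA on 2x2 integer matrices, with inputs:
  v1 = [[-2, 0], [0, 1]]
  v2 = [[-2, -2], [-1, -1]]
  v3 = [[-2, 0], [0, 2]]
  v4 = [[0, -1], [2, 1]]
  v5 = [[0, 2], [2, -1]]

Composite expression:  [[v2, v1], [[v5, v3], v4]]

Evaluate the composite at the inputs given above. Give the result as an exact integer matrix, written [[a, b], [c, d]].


[[-72, 96], [48, 72]]

[v2, v1] = [[0, -6], [3, 0]]
[v5, v3] = [[0, 8], [-8, 0]]
[[v5, v3], v4] = [[8, 8], [8, -8]]
[[v2, v1], [[v5, v3], v4]] = [[-72, 96], [48, 72]]


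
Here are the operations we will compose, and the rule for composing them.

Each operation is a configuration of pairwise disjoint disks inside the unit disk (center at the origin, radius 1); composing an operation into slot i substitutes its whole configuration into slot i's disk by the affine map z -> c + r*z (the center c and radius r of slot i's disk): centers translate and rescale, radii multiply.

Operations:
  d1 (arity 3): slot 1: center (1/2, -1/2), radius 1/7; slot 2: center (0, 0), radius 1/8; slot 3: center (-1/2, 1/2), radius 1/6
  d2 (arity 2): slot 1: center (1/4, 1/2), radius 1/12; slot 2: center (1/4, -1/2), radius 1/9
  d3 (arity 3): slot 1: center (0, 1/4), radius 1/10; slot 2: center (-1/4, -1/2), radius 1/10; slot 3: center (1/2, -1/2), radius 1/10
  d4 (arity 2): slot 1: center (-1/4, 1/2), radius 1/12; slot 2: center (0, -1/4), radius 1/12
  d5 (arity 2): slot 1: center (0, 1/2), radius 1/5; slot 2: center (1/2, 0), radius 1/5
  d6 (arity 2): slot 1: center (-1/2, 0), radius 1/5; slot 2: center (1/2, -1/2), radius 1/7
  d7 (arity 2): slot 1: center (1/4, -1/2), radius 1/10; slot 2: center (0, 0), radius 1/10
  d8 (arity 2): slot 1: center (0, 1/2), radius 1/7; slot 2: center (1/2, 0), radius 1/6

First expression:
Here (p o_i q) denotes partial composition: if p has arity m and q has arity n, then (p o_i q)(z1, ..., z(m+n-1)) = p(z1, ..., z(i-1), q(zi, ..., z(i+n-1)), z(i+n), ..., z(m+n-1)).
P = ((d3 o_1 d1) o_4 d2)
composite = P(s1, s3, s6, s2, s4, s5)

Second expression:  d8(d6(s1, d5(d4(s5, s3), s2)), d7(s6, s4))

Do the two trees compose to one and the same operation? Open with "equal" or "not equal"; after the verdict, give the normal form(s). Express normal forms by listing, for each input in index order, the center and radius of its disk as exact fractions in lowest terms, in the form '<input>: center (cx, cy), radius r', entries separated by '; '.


not equal; first: s1: center (1/20, 1/5), radius 1/70; s2: center (-9/40, -9/20), radius 1/120; s3: center (0, 1/4), radius 1/80; s4: center (-9/40, -11/20), radius 1/90; s5: center (1/2, -1/2), radius 1/10; s6: center (-1/20, 3/10), radius 1/60; second: s1: center (-1/14, 1/2), radius 1/35; s2: center (4/49, 3/7), radius 1/245; s3: center (1/14, 429/980), radius 1/2940; s4: center (1/2, 0), radius 1/60; s5: center (69/980, 108/245), radius 1/2940; s6: center (13/24, -1/12), radius 1/60


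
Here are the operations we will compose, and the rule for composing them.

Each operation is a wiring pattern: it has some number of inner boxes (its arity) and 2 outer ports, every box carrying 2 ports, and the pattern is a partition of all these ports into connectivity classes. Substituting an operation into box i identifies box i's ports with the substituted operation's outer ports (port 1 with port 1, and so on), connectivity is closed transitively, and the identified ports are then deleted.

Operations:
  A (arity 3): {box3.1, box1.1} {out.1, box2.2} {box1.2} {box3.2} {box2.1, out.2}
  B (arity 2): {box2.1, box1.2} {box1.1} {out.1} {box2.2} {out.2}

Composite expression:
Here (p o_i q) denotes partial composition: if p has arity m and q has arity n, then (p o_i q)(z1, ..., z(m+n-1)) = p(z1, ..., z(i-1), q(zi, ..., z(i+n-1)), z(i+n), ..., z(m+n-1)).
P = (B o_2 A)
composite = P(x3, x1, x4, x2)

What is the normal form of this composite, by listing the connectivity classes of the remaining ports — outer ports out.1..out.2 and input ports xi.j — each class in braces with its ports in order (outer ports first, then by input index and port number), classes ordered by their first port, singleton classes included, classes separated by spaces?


{out.1} {out.2} {x1.1, x2.1} {x1.2} {x2.2} {x3.1} {x3.2, x4.2} {x4.1}


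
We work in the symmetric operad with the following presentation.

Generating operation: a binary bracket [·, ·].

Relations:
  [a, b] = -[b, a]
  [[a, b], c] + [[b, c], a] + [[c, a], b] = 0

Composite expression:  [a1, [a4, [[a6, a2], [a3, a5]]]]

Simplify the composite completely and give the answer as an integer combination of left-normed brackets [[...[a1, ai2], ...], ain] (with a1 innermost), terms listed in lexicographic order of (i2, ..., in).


Antisymmetry and Jacobi reduce to a1-anchored left-normed brackets.
Composite bracket: [a1, [a4, [[a6, a2], [a3, a5]]]]
Under [a, b] = ab - ba we get 32 signed associative words (2^5 = 32).
Only words starting with a1 matter:
  the word a1a2a6a3a5a4 carries sign +1 and contributes +[[[[[a1, a2], a6], a3], a5], a4]
  the word a1a2a6a5a3a4 carries sign -1 and contributes -[[[[[a1, a2], a6], a5], a3], a4]
  the word a1a3a5a2a6a4 carries sign -1 and contributes -[[[[[a1, a3], a5], a2], a6], a4]
  the word a1a3a5a6a2a4 carries sign +1 and contributes +[[[[[a1, a3], a5], a6], a2], a4]
  the word a1a4a2a6a3a5 carries sign -1 and contributes -[[[[[a1, a4], a2], a6], a3], a5]
  the word a1a4a2a6a5a3 carries sign +1 and contributes +[[[[[a1, a4], a2], a6], a5], a3]
  the word a1a4a3a5a2a6 carries sign +1 and contributes +[[[[[a1, a4], a3], a5], a2], a6]
  the word a1a4a3a5a6a2 carries sign -1 and contributes -[[[[[a1, a4], a3], a5], a6], a2]
  the word a1a4a5a3a2a6 carries sign -1 and contributes -[[[[[a1, a4], a5], a3], a2], a6]
  the word a1a4a5a3a6a2 carries sign +1 and contributes +[[[[[a1, a4], a5], a3], a6], a2]
  the word a1a4a6a2a3a5 carries sign +1 and contributes +[[[[[a1, a4], a6], a2], a3], a5]
  the word a1a4a6a2a5a3 carries sign -1 and contributes -[[[[[a1, a4], a6], a2], a5], a3]
  the word a1a5a3a2a6a4 carries sign +1 and contributes +[[[[[a1, a5], a3], a2], a6], a4]
  the word a1a5a3a6a2a4 carries sign -1 and contributes -[[[[[a1, a5], a3], a6], a2], a4]
  the word a1a6a2a3a5a4 carries sign -1 and contributes -[[[[[a1, a6], a2], a3], a5], a4]
  the word a1a6a2a5a3a4 carries sign +1 and contributes +[[[[[a1, a6], a2], a5], a3], a4]

[[[[[a1, a2], a6], a3], a5], a4] - [[[[[a1, a2], a6], a5], a3], a4] - [[[[[a1, a3], a5], a2], a6], a4] + [[[[[a1, a3], a5], a6], a2], a4] - [[[[[a1, a4], a2], a6], a3], a5] + [[[[[a1, a4], a2], a6], a5], a3] + [[[[[a1, a4], a3], a5], a2], a6] - [[[[[a1, a4], a3], a5], a6], a2] - [[[[[a1, a4], a5], a3], a2], a6] + [[[[[a1, a4], a5], a3], a6], a2] + [[[[[a1, a4], a6], a2], a3], a5] - [[[[[a1, a4], a6], a2], a5], a3] + [[[[[a1, a5], a3], a2], a6], a4] - [[[[[a1, a5], a3], a6], a2], a4] - [[[[[a1, a6], a2], a3], a5], a4] + [[[[[a1, a6], a2], a5], a3], a4]


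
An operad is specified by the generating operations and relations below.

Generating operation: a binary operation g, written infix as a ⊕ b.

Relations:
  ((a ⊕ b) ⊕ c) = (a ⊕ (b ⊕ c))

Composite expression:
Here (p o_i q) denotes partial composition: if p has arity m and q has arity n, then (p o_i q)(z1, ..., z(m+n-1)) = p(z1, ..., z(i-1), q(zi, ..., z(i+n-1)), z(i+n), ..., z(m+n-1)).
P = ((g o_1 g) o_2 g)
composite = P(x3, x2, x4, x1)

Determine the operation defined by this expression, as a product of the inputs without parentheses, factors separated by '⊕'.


x3 ⊕ x2 ⊕ x4 ⊕ x1

Under associativity of g, the answer is the x's in reading order.
(x2 ⊕ x4) reduces to x2 ⊕ x4
(x3 ⊕ (x2 ⊕ x4)) reduces to x3 ⊕ x2 ⊕ x4
((x3 ⊕ (x2 ⊕ x4)) ⊕ x1) reduces to x3 ⊕ x2 ⊕ x4 ⊕ x1


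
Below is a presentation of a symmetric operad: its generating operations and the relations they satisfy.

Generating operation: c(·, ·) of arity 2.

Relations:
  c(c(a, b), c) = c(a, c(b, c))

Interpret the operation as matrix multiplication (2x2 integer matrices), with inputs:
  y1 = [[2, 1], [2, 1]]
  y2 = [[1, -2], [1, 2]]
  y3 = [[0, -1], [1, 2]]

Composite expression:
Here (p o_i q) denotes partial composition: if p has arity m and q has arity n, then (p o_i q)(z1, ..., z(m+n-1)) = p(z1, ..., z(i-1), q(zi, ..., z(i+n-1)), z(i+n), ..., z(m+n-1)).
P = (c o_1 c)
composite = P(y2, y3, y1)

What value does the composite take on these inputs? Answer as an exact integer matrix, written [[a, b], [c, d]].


[[-14, -7], [10, 5]]

c(y2, y3) = [[-2, -5], [2, 3]]
c(c(y2, y3), y1) = [[-14, -7], [10, 5]]


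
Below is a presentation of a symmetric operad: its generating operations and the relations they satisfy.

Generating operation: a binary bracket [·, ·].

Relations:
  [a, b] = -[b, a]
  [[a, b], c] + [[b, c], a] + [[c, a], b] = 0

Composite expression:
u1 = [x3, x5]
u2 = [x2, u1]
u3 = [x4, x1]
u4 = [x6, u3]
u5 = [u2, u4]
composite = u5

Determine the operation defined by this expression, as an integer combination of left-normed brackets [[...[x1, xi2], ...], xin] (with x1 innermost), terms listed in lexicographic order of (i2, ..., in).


-[[[[[x1, x4], x6], x2], x3], x5] + [[[[[x1, x4], x6], x2], x5], x3] + [[[[[x1, x4], x6], x3], x5], x2] - [[[[[x1, x4], x6], x5], x3], x2]

In the tensor algebra, words opening x1 carry the x1-anchored form.
Composite bracket: [[x2, [x3, x5]], [x6, [x4, x1]]]
The bracket unfolds into 32 signed words via [a, b] = ab - ba (2^5 = 32).
Coefficients come from the x1-initial words:
  word x1x4x6x2x3x5 has sign -1, contributing -[[[[[x1, x4], x6], x2], x3], x5]
  word x1x4x6x2x5x3 has sign +1, contributing +[[[[[x1, x4], x6], x2], x5], x3]
  word x1x4x6x3x5x2 has sign +1, contributing +[[[[[x1, x4], x6], x3], x5], x2]
  word x1x4x6x5x3x2 has sign -1, contributing -[[[[[x1, x4], x6], x5], x3], x2]


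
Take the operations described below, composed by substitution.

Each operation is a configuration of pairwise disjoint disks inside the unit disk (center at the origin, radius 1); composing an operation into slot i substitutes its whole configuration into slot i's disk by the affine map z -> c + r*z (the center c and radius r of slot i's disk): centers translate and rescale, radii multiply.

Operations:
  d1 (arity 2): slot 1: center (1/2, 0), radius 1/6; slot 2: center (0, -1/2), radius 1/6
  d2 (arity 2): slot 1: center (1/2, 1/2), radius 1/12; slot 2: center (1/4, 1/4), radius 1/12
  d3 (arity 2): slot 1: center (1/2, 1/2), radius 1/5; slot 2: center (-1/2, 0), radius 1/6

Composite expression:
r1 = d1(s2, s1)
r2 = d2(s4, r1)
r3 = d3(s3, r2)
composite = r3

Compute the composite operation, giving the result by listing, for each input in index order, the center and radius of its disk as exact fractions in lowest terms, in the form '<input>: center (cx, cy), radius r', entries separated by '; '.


s1: center (-11/24, 5/144), radius 1/432; s2: center (-65/144, 1/24), radius 1/432; s3: center (1/2, 1/2), radius 1/5; s4: center (-5/12, 1/12), radius 1/72

Nesting under d3 composes maps z -> c + r*z down each s-path.
s3: after 1 affine step, its disk has center (1/2, 1/2), radius 1/5
s4: after 2 affine steps, its disk has center (-5/12, 1/12), radius 1/72
s2: after 3 affine steps, its disk has center (-65/144, 1/24), radius 1/432
s1: after 3 affine steps, its disk has center (-11/24, 5/144), radius 1/432


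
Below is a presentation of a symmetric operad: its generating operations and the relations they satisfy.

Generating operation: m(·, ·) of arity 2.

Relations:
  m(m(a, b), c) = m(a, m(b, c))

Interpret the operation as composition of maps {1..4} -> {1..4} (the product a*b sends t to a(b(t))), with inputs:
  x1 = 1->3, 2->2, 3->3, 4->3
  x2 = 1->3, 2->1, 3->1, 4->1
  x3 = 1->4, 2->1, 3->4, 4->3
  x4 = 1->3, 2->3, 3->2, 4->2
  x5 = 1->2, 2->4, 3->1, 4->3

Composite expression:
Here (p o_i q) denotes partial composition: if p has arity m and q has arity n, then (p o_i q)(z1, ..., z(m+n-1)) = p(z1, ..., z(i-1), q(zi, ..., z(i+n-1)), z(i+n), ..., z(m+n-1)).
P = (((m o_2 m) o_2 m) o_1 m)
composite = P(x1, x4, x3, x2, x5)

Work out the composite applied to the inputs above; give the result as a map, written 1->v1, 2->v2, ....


1->2, 2->2, 3->2, 4->2

m(x1, x4) = 1->3, 2->3, 3->2, 4->2
m(x3, x2) = 1->4, 2->4, 3->4, 4->4
m(m(x3, x2), x5) = 1->4, 2->4, 3->4, 4->4
m(m(x1, x4), m(m(x3, x2), x5)) = 1->2, 2->2, 3->2, 4->2


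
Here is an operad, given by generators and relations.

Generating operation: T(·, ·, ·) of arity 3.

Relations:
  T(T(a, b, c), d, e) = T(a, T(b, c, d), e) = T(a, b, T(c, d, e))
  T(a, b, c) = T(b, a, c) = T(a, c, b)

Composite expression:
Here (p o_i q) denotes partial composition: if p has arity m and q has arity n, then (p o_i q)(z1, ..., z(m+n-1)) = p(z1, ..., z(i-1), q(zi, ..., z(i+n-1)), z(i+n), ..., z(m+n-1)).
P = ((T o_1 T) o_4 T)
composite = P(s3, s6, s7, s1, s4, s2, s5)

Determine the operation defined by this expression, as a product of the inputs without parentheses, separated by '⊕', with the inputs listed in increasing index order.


s1 ⊕ s2 ⊕ s3 ⊕ s4 ⊕ s5 ⊕ s6 ⊕ s7

Key point: T commutes, so take the s-inputs in any fixed order.
T(s3, s6, s7) collapses to s3 ⊕ s6 ⊕ s7
T(s1, s4, s2) collapses to s1 ⊕ s4 ⊕ s2
T(T(s3, s6, s7), T(s1, s4, s2), s5) collapses to s3 ⊕ s6 ⊕ s7 ⊕ s1 ⊕ s4 ⊕ s2 ⊕ s5
reordering the factors by index: s1 ⊕ s2 ⊕ s3 ⊕ s4 ⊕ s5 ⊕ s6 ⊕ s7


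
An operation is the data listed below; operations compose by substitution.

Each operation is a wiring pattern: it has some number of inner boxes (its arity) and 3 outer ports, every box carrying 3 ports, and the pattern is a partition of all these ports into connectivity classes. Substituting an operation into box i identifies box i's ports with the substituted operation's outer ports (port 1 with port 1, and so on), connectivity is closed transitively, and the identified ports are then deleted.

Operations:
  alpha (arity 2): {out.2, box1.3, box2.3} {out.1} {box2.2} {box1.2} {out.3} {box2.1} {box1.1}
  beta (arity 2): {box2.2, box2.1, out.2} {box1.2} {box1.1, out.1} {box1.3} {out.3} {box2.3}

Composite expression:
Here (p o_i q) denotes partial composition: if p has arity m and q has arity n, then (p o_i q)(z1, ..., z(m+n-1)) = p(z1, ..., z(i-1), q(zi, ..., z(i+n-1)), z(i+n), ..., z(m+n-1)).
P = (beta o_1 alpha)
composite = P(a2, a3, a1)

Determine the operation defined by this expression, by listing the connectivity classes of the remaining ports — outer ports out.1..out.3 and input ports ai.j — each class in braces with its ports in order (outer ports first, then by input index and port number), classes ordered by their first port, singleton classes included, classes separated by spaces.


{out.1} {out.2, a1.1, a1.2} {out.3} {a1.3} {a2.1} {a2.2} {a2.3, a3.3} {a3.1} {a3.2}

After gluing at beta, chains via deleted ports link the a-ports.
stage alpha: inputs (a2, a3), connectivity {out.1} {out.2, a2.3, a3.3} {out.3} {a2.1} {a2.2} {a3.1} {a3.2}, out.j its boundary
stage beta: inputs (a2, a3, a1), connectivity {out.1} {out.2, a1.1, a1.2} {out.3} {a1.3} {a2.1} {a2.2} {a2.3, a3.3} {a3.1} {a3.2}, out.j its boundary
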